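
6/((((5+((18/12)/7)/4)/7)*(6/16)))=6272/283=22.16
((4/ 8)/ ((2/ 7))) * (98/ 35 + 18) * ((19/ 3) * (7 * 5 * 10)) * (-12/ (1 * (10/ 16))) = -1549184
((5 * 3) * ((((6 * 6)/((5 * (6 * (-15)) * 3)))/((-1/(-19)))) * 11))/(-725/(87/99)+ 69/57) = 3971/39130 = 0.10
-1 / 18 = -0.06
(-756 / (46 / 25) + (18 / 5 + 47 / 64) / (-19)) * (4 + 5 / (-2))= -9077037 / 14720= -616.65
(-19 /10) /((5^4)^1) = -19 /6250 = -0.00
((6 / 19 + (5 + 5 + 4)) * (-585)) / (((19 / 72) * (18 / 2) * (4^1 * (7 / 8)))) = -2545920 / 2527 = -1007.49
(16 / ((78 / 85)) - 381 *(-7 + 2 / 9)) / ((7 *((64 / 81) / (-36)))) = -24638013 / 1456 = -16921.71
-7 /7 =-1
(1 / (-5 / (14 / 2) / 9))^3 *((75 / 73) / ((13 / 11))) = -8251551 / 4745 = -1739.00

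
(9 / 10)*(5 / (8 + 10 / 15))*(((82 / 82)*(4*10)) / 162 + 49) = 3989 / 156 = 25.57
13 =13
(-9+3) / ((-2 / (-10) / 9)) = -270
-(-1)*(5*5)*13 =325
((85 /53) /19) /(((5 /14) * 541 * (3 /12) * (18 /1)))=476 /4903083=0.00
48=48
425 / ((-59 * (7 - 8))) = 425 / 59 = 7.20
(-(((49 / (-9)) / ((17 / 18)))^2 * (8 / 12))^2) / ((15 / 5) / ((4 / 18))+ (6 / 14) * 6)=-30.54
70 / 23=3.04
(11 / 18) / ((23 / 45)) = 55 / 46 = 1.20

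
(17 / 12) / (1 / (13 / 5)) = 221 / 60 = 3.68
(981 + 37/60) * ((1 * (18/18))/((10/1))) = 58897/600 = 98.16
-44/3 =-14.67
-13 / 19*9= -117 / 19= -6.16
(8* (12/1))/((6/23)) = 368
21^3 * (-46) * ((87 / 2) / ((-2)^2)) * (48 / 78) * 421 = -15603321762 / 13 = -1200255520.15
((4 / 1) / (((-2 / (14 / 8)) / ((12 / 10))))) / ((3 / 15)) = -21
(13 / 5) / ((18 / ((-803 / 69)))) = -10439 / 6210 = -1.68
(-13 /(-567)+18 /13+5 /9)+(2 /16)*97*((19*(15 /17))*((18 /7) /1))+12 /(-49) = 1839970127 /3508596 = 524.42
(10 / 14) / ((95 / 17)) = 0.13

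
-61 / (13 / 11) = -671 / 13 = -51.62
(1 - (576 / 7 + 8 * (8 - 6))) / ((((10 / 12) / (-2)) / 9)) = 73548 / 35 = 2101.37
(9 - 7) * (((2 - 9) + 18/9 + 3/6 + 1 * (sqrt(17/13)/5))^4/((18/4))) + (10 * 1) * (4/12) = 716425849/3802500 - 52786 * sqrt(221)/21125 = 151.26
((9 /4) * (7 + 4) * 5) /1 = 495 /4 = 123.75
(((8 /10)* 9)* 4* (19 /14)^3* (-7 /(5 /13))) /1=-1605006 /1225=-1310.21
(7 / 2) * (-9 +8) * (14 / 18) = -49 / 18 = -2.72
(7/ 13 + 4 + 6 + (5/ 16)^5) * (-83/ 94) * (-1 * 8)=11926729571/ 160169984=74.46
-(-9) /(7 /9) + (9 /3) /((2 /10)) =186 /7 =26.57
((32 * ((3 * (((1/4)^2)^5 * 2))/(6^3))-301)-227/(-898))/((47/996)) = -6373.28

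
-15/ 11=-1.36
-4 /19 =-0.21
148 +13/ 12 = 1789/ 12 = 149.08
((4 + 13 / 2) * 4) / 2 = 21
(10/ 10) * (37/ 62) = 37/ 62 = 0.60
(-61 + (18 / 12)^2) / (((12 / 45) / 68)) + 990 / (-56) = -209985 / 14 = -14998.93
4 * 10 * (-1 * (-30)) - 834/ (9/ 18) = -468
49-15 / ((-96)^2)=150523 / 3072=49.00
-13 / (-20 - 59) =13 / 79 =0.16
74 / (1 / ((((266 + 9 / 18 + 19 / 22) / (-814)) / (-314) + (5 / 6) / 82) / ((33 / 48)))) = 31009504 / 25702941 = 1.21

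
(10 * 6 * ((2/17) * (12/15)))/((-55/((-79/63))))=2528/19635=0.13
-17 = -17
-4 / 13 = -0.31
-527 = -527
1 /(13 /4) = 4 /13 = 0.31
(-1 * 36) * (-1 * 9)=324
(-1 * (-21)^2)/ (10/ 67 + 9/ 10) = -295470/ 703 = -420.30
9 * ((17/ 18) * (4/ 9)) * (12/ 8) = 17/ 3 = 5.67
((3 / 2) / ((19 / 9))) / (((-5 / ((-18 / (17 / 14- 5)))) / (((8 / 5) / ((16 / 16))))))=-27216 / 25175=-1.08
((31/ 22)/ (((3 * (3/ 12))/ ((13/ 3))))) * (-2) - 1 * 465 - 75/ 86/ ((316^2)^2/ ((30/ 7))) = -481.28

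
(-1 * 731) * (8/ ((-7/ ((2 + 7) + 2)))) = 9189.71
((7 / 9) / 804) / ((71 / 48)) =28 / 42813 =0.00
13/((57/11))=143/57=2.51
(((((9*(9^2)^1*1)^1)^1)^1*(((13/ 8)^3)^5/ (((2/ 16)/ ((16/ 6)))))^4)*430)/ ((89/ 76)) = 252368826755958504989380837224621146216105409101618183212468463487282765/ 1016200357206643435313499610248040537104515596288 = 248345540292542457154974.90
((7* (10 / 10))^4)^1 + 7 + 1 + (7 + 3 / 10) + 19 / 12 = 145073 / 60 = 2417.88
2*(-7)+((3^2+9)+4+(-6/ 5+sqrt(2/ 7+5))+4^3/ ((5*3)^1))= sqrt(259)/ 7+166/ 15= 13.37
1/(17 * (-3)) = -1/51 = -0.02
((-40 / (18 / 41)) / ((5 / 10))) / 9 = -1640 / 81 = -20.25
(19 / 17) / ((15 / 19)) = 361 / 255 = 1.42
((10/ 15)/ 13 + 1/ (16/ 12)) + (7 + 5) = 1997/ 156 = 12.80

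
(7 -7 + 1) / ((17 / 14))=14 / 17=0.82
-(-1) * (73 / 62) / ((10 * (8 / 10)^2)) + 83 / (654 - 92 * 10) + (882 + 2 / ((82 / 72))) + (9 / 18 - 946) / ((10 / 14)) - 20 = -24887022227 / 54093760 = -460.07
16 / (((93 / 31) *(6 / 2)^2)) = 16 / 27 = 0.59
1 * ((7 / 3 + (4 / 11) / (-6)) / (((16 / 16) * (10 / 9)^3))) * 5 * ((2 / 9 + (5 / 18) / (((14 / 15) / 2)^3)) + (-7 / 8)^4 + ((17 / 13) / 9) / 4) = 47638821843 / 1607237632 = 29.64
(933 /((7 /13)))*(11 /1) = 133419 /7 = 19059.86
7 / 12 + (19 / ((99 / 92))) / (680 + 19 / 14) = 2301397 / 3777444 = 0.61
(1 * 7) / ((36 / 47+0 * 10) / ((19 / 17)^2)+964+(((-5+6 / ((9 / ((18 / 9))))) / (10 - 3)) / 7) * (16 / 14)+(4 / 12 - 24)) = 40737767 / 5475510907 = 0.01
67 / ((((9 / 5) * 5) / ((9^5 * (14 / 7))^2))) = 103828691052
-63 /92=-0.68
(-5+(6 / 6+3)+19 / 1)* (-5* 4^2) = -1440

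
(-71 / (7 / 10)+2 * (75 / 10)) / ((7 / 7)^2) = -605 / 7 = -86.43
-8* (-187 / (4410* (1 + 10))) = 68 / 2205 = 0.03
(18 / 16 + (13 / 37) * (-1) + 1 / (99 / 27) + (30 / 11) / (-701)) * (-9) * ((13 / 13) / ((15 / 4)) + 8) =-221286711 / 2853070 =-77.56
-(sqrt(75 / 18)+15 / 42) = -5*sqrt(6) / 6 - 5 / 14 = -2.40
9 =9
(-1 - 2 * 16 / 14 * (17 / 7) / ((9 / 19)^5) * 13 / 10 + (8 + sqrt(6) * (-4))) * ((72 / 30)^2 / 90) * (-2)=64 * sqrt(6) / 125 + 68423583952 / 1808375625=39.09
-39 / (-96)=13 / 32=0.41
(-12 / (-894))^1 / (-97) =-2 / 14453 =-0.00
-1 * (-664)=664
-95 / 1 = -95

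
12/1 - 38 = -26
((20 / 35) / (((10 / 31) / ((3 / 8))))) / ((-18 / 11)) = -341 / 840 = -0.41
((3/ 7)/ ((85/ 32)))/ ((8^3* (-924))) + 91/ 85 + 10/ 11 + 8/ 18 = 752603/ 310464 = 2.42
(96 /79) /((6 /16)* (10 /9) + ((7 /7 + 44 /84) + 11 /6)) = 8064 /25043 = 0.32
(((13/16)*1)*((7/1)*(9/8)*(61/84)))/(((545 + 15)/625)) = 297375/57344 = 5.19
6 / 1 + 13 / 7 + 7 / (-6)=281 / 42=6.69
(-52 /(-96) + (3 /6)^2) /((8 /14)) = 133 /96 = 1.39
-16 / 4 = -4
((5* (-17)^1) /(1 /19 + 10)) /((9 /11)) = -17765 /1719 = -10.33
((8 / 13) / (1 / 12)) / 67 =96 / 871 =0.11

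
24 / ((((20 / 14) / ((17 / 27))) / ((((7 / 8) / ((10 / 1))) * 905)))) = 837.63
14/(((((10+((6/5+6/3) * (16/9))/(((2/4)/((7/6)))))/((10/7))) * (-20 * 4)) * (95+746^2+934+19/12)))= -405/21021736378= -0.00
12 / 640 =3 / 160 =0.02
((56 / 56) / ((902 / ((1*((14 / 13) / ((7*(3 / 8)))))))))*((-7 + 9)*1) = 0.00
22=22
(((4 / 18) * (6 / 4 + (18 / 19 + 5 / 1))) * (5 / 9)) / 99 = 1415 / 152361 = 0.01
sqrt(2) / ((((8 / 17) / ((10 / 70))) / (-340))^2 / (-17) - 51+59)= 35496425 *sqrt(2) / 283971204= 0.18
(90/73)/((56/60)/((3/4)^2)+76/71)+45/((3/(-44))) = -629859435/954986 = -659.55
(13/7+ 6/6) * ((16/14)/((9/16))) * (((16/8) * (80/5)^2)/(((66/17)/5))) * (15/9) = 278528000/43659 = 6379.62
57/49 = 1.16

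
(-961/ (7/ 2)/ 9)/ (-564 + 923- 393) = 961/ 1071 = 0.90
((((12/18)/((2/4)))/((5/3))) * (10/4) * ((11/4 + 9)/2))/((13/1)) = 0.90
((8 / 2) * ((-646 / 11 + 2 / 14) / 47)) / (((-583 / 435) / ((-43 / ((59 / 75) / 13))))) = -329075194500 / 124482743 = -2643.54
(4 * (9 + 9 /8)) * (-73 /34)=-5913 /68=-86.96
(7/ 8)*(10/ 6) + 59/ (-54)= 79/ 216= 0.37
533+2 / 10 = 2666 / 5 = 533.20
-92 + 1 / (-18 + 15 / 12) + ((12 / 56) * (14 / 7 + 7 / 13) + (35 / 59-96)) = -186.92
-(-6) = 6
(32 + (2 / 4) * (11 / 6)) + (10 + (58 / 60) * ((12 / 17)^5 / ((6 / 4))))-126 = -7068365641 / 85191420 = -82.97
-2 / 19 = -0.11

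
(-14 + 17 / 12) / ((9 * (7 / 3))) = -151 / 252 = -0.60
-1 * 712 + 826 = 114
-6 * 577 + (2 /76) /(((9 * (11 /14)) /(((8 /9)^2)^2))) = -42725347670 /12341241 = -3462.00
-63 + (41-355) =-377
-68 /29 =-2.34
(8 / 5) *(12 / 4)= 24 / 5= 4.80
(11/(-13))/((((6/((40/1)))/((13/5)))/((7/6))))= -154/9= -17.11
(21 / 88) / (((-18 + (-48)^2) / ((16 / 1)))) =7 / 4191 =0.00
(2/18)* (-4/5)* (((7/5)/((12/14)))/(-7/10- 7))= 28/1485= 0.02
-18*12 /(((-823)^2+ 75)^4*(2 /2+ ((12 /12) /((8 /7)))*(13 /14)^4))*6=-0.00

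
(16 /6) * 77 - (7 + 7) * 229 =-9002 /3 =-3000.67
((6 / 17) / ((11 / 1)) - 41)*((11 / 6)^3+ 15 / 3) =-18470671 / 40392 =-457.29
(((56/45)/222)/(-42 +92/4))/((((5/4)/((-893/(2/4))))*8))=1316/24975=0.05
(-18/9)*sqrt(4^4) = -32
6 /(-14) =-3 /7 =-0.43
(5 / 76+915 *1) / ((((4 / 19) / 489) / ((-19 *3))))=-1938427785 / 16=-121151736.56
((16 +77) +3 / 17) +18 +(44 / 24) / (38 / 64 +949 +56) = 182457922 / 1641129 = 111.18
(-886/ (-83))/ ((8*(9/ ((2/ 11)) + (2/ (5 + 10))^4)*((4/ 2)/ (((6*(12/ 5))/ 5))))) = 16147350/ 415988281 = 0.04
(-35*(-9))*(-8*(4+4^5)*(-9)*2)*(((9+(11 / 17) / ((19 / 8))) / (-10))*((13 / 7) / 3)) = -8645438880 / 323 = -26766064.64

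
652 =652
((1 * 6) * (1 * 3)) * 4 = 72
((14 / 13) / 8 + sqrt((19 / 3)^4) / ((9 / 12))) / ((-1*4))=-13.40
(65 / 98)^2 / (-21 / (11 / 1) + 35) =3575 / 268912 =0.01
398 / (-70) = -199 / 35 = -5.69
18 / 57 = 6 / 19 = 0.32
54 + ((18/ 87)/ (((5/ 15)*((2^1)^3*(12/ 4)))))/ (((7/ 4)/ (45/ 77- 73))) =827346/ 15631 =52.93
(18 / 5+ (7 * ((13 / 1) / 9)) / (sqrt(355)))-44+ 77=91 * sqrt(355) / 3195+ 183 / 5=37.14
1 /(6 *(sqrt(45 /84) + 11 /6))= 77 /712 - 3 *sqrt(105) /712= 0.06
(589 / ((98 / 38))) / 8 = 11191 / 392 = 28.55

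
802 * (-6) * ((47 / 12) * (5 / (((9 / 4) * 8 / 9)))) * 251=-11826492.50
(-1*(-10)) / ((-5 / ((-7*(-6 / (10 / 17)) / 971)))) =-714 / 4855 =-0.15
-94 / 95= -0.99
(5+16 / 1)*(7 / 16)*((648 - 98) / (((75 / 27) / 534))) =971412.75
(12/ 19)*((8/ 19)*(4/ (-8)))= -48/ 361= -0.13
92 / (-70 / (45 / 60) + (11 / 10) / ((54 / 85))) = -9936 / 9893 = -1.00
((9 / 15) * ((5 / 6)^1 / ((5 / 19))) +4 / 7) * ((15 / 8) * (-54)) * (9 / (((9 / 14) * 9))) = -1557 / 4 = -389.25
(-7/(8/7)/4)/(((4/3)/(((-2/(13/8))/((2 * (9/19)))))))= 931/624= 1.49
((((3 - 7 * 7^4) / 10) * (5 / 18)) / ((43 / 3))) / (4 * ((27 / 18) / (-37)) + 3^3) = -155437 / 128097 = -1.21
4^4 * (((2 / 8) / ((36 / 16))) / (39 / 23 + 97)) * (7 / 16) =1288 / 10215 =0.13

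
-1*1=-1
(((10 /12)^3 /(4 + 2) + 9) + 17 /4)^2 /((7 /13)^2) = 1031887129 /1679616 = 614.36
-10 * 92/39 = -920/39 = -23.59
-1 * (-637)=637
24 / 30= 4 / 5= 0.80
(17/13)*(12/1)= 204/13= 15.69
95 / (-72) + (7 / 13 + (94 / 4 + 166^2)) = 25813681 / 936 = 27578.72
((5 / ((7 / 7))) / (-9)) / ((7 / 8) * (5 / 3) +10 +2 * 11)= -40 / 2409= -0.02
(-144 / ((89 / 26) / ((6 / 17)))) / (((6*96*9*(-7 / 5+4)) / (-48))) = 80 / 1513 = 0.05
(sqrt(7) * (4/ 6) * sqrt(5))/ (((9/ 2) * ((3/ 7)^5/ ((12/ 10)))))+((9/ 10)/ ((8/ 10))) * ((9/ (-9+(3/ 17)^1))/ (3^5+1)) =-459/ 97600+134456 * sqrt(35)/ 10935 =72.74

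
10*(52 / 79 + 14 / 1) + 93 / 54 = 210889 / 1422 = 148.30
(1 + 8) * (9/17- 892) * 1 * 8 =-1091160/17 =-64185.88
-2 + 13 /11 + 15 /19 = -0.03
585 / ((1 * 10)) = 117 / 2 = 58.50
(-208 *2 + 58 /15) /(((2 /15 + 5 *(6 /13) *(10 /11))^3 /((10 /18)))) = -1129840479625 /54813569828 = -20.61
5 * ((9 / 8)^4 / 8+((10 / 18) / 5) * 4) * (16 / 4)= 950605 / 73728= 12.89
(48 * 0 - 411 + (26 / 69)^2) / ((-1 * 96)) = 1956095 / 457056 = 4.28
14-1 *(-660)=674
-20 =-20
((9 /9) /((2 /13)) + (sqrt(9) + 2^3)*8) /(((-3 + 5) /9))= 1701 /4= 425.25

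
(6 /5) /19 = 6 /95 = 0.06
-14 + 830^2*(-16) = -11022414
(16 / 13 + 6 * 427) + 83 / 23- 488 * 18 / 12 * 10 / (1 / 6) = -12364595 / 299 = -41353.16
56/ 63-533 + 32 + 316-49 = -2098/ 9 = -233.11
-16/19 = -0.84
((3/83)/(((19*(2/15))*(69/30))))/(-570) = -15/1378298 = -0.00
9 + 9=18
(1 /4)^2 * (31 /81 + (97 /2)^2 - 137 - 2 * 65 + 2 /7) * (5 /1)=23654315 /36288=651.85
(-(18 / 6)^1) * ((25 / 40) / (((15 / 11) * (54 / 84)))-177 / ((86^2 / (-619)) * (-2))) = 20.08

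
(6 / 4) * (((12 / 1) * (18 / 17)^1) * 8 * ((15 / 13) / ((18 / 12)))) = 25920 / 221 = 117.29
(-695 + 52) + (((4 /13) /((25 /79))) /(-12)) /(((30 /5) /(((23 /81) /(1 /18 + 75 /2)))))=-11442636917 /17795700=-643.00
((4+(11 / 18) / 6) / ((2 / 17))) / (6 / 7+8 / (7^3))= 39.60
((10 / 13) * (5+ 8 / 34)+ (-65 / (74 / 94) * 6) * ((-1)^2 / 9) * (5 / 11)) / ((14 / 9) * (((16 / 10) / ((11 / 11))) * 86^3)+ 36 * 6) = -21243225 / 1602135784106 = -0.00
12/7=1.71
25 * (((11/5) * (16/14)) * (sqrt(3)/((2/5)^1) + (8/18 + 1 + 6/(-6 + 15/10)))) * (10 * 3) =4400/21 + 33000 * sqrt(3)/7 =8374.91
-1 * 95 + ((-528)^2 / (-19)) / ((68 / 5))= -379165 / 323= -1173.89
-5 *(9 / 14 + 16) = -1165 / 14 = -83.21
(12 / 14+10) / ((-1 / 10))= -760 / 7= -108.57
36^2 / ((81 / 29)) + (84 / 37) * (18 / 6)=17420 / 37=470.81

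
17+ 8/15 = 263/15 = 17.53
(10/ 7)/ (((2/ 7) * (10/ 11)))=11/ 2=5.50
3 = 3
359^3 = 46268279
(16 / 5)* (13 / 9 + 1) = 352 / 45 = 7.82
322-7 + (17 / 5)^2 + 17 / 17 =8189 / 25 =327.56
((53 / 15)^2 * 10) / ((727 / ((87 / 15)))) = 162922 / 163575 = 1.00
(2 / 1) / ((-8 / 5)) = -5 / 4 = -1.25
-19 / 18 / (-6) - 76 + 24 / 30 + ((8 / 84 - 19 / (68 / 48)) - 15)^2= 5557808267 / 7646940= 726.80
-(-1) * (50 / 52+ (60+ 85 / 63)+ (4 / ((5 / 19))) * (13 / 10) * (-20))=-2726363 / 8190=-332.89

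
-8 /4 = -2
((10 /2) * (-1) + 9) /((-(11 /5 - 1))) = -10 /3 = -3.33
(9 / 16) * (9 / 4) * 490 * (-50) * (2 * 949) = -470822625 / 8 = -58852828.12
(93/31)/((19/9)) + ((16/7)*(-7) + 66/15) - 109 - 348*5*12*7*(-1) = 13873878/95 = 146040.82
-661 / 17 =-38.88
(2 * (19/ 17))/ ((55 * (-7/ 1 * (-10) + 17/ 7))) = 266/ 474045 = 0.00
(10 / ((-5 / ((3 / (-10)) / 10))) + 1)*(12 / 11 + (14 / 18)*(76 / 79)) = 1.95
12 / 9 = 4 / 3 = 1.33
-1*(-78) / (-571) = -78 / 571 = -0.14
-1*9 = -9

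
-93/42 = -31/14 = -2.21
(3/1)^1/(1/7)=21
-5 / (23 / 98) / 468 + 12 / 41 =54539 / 220662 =0.25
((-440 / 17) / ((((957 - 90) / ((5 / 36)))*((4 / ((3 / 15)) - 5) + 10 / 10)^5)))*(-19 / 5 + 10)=-1705 / 69547327488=-0.00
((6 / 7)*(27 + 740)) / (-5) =-4602 / 35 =-131.49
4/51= 0.08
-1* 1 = -1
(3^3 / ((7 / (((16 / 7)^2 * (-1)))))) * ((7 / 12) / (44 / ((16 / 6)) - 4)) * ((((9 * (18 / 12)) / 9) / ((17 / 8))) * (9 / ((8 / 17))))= -15552 / 1225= -12.70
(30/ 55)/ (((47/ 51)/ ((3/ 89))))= 0.02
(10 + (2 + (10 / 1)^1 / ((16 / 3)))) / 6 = 37 / 16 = 2.31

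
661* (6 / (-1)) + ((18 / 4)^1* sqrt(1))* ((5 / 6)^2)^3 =-41103863 / 10368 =-3964.49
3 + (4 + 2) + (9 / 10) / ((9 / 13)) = 10.30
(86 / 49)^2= 7396 / 2401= 3.08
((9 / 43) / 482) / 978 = 3 / 6756676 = 0.00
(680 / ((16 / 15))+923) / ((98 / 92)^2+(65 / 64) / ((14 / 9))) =739652032 / 847289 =872.96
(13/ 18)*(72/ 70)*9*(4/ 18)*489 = 25428/ 35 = 726.51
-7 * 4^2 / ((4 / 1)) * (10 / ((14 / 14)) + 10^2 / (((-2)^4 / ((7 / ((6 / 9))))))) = -4235 / 2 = -2117.50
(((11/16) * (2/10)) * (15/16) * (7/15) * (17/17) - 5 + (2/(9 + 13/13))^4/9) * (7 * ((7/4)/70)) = -49791833/57600000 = -0.86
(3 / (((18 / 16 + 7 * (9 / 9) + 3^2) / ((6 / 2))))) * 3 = 216 / 137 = 1.58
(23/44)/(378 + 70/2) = 0.00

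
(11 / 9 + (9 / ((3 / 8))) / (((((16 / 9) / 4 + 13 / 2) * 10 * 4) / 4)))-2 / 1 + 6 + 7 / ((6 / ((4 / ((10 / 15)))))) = 70694 / 5625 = 12.57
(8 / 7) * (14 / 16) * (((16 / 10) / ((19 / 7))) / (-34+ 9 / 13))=-0.02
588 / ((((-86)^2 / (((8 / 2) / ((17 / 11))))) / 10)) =64680 / 31433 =2.06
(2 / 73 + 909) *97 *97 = 624371831 / 73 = 8553038.78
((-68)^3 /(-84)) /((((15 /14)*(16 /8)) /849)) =22246064 /15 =1483070.93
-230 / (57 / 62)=-14260 / 57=-250.18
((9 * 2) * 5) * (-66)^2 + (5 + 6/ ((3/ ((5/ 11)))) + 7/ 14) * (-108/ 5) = 21554586/ 55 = 391901.56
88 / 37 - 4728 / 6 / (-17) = 30652 / 629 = 48.73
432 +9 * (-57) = -81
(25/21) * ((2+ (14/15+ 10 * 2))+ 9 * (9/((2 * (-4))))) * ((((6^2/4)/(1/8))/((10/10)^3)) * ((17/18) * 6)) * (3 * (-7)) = -130645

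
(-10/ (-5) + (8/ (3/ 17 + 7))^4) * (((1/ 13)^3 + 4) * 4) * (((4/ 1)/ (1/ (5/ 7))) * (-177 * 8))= -48858015933999360/ 212935188739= -229450.17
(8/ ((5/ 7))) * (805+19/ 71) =3201744/ 355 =9019.00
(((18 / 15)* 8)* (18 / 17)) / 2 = 432 / 85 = 5.08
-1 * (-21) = 21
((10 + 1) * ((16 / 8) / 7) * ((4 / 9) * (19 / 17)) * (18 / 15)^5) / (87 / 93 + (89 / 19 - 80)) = -425437056 / 8145921875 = -0.05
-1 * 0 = 0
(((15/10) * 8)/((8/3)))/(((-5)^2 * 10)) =9/500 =0.02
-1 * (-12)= 12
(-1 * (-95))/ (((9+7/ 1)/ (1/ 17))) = 95/ 272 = 0.35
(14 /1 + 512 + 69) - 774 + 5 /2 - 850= -2053 /2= -1026.50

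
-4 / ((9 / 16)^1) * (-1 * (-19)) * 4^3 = -77824 / 9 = -8647.11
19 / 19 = 1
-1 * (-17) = 17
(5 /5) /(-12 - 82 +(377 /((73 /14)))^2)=5329 /27356358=0.00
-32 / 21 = -1.52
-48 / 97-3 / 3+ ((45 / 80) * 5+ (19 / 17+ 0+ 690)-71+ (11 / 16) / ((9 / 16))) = 147853765 / 237456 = 622.66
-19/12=-1.58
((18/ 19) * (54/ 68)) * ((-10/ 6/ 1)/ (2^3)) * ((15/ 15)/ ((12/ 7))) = -945/ 10336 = -0.09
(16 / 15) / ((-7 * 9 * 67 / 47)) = -752 / 63315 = -0.01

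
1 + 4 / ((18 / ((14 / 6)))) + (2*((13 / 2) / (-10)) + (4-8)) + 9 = 1409 / 270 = 5.22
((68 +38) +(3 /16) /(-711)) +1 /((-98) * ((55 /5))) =216649693 /2043888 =106.00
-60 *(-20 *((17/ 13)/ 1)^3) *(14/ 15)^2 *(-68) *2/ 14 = -149669632/ 6591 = -22708.18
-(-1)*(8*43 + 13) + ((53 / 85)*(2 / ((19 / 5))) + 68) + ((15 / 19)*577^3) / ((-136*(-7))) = 2889193831 / 18088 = 159729.87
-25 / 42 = -0.60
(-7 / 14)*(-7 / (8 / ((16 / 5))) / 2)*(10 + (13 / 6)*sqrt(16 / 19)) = 91*sqrt(19) / 285 + 7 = 8.39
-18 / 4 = -9 / 2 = -4.50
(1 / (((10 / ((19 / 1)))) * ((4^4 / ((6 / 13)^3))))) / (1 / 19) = 9747 / 703040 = 0.01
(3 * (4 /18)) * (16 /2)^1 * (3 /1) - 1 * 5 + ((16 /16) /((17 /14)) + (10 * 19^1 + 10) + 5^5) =56726 /17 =3336.82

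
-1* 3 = -3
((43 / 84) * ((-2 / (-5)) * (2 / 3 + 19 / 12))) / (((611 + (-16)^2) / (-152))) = -0.08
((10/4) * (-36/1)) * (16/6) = -240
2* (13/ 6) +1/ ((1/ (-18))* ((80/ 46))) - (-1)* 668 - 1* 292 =22199/ 60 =369.98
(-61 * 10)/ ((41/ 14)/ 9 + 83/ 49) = -538020/ 1781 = -302.09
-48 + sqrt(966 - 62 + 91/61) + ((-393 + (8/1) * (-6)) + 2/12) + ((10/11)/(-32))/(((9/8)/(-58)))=-96499/198 + sqrt(3369335)/61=-457.28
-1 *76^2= -5776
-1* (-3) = 3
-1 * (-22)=22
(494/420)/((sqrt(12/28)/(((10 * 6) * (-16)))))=-7904 * sqrt(21)/21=-1724.79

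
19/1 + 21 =40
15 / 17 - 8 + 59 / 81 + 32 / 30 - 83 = -608101 / 6885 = -88.32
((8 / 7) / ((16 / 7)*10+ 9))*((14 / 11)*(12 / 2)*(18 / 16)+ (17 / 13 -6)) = 20 / 143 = 0.14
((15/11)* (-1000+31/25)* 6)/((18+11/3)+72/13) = -17528238/58355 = -300.37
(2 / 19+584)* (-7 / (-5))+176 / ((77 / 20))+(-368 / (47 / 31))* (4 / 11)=266517154 / 343805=775.20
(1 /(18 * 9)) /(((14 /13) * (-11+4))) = -13 /15876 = -0.00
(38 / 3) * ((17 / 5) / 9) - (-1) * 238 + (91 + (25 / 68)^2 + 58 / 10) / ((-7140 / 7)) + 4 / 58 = 1494183914039 / 6155006400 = 242.76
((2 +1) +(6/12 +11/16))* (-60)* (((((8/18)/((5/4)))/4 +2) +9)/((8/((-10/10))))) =348.26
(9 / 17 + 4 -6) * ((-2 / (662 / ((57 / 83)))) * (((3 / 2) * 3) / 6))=4275 / 1868164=0.00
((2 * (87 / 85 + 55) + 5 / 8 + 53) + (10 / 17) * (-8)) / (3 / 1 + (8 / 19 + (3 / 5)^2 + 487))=10398415 / 31704456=0.33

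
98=98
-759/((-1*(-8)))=-759/8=-94.88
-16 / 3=-5.33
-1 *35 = -35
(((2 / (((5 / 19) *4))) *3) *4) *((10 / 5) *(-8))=-1824 / 5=-364.80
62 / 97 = 0.64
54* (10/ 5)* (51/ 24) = 459/ 2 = 229.50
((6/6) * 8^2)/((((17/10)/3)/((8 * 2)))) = 30720/17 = 1807.06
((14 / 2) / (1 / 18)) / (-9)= -14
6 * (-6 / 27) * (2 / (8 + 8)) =-1 / 6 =-0.17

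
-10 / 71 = -0.14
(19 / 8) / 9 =19 / 72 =0.26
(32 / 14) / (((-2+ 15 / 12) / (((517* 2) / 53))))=-66176 / 1113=-59.46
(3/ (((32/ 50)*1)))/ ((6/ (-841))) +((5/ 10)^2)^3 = -42049/ 64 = -657.02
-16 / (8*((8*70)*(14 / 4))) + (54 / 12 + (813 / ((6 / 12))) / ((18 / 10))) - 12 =2633747 / 2940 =895.83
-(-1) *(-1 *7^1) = -7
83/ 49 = 1.69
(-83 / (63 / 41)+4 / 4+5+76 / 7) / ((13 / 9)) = -2341 / 91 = -25.73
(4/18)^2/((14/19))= 38/567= 0.07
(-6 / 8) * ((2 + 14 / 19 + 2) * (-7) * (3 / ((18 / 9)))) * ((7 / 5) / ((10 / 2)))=3969 / 380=10.44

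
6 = 6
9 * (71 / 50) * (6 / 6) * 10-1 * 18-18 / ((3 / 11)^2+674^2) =6035418891 / 54967405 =109.80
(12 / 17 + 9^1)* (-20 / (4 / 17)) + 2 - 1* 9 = -832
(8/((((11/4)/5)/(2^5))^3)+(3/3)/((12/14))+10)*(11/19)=12583001177/13794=912208.29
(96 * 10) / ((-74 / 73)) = -35040 / 37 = -947.03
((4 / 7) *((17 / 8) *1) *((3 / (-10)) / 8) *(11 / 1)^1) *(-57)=31977 / 1120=28.55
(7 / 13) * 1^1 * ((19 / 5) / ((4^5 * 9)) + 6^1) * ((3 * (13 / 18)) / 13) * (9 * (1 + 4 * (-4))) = -1935493 / 26624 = -72.70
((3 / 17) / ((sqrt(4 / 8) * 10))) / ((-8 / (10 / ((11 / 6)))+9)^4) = 30375 * sqrt(2) / 5543610274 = 0.00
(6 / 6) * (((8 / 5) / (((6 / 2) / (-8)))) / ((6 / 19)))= -13.51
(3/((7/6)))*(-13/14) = -117/49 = -2.39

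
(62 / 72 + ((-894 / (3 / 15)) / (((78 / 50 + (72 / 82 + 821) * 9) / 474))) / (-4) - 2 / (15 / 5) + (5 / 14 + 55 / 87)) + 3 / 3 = 340734183343 / 4618305216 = 73.78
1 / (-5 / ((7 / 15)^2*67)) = -3283 / 1125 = -2.92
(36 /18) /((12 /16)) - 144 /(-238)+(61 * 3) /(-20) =-41971 /7140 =-5.88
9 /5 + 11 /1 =64 /5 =12.80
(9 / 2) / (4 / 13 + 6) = 117 / 164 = 0.71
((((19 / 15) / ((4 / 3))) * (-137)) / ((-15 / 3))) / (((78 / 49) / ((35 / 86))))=892829 / 134160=6.65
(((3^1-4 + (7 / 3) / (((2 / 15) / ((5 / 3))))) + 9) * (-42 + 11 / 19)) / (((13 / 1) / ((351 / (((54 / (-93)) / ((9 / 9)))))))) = 5440531 / 76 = 71585.93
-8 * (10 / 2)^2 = -200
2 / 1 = 2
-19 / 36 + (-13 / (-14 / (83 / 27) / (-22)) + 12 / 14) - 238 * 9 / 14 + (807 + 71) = 500873 / 756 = 662.53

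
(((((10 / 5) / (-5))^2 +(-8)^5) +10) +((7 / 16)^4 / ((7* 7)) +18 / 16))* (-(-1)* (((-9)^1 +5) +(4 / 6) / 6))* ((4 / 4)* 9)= 375680204417 / 327680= 1146485.00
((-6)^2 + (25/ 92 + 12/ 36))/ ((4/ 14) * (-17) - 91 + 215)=70721/ 230184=0.31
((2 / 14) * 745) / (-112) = -745 / 784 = -0.95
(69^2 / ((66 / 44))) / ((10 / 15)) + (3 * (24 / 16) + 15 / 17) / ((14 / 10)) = 1134033 / 238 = 4764.84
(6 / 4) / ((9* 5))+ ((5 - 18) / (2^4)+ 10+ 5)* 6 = 10219 / 120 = 85.16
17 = 17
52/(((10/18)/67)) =31356/5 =6271.20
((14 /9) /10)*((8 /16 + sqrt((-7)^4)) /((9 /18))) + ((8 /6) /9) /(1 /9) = 251 /15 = 16.73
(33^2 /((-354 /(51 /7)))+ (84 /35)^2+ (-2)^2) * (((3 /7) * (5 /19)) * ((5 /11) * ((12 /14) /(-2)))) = 2351529 /8459066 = 0.28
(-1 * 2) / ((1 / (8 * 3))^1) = -48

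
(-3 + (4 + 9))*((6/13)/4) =15/13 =1.15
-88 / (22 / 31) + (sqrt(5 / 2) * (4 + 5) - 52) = -176 + 9 * sqrt(10) / 2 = -161.77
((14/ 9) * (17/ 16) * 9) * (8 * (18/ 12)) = 357/ 2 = 178.50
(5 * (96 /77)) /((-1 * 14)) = -240 /539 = -0.45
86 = 86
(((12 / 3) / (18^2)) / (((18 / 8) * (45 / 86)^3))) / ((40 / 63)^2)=3895843 / 41006250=0.10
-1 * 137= -137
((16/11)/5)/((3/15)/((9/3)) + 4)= 48/671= 0.07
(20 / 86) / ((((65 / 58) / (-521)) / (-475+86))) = 23509604 / 559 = 42056.54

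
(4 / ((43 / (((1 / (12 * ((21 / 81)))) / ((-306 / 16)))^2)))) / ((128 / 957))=957 / 4871384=0.00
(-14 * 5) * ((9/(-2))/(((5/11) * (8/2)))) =693/4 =173.25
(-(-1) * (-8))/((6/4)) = -16/3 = -5.33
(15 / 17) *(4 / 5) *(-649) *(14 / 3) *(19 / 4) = -172634 / 17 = -10154.94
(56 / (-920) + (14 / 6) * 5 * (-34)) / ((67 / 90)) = -821226 / 1541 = -532.92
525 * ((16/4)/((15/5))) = 700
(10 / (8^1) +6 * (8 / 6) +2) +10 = 85 / 4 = 21.25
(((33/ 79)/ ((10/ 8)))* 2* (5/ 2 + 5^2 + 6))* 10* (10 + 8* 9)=1450416/ 79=18359.70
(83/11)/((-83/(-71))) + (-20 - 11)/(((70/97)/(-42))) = 99586/55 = 1810.65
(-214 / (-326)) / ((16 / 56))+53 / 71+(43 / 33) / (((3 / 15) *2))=6.30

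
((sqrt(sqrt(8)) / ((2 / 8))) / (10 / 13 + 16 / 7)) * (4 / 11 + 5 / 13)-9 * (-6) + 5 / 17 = 1498 * 2^(3 / 4) / 1529 + 923 / 17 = 55.94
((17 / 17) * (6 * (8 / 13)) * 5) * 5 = 1200 / 13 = 92.31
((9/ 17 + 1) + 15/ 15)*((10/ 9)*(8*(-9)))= -3440/ 17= -202.35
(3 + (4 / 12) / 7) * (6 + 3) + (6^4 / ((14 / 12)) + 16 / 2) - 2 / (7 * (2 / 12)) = 8012 / 7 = 1144.57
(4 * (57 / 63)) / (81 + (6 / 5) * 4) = 380 / 9009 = 0.04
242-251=-9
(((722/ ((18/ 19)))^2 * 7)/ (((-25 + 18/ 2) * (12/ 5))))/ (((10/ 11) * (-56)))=517504691/ 248832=2079.74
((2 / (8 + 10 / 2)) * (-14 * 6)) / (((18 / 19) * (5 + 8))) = -532 / 507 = -1.05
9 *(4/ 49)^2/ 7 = 0.01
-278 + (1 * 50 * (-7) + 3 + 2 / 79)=-49373 / 79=-624.97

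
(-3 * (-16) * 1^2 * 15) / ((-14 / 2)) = -720 / 7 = -102.86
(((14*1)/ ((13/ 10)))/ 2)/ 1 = 70/ 13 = 5.38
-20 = -20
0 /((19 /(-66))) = 0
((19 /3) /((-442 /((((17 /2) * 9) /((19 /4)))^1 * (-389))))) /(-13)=-6.91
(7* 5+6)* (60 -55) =205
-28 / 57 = -0.49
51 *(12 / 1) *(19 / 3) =3876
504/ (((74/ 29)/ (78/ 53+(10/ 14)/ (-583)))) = 6265044/ 21571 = 290.44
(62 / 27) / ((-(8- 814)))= 1 / 351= 0.00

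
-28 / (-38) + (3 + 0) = 71 / 19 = 3.74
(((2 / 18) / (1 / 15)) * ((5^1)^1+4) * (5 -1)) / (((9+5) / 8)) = 240 / 7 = 34.29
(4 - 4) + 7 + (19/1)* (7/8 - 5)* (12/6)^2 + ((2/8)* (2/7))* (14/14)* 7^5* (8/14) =379.50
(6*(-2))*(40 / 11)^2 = -158.68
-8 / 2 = -4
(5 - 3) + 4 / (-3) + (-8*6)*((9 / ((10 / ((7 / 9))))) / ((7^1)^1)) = -62 / 15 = -4.13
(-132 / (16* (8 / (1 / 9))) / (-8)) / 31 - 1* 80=-1904629 / 23808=-80.00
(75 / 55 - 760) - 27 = -8642 / 11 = -785.64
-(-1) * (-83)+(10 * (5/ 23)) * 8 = -1509/ 23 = -65.61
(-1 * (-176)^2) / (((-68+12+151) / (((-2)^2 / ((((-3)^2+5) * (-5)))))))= 61952 / 3325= 18.63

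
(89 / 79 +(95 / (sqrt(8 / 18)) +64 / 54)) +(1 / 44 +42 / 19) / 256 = 66109993447 / 456496128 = 144.82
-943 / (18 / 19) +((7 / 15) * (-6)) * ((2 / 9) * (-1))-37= -30953 / 30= -1031.77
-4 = -4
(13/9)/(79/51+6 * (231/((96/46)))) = 1768/814785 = 0.00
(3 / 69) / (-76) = -1 / 1748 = -0.00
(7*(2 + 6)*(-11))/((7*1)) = -88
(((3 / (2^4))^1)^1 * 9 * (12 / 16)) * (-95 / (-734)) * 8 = 7695 / 5872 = 1.31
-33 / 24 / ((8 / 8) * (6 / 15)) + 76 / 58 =-987 / 464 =-2.13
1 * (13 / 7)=13 / 7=1.86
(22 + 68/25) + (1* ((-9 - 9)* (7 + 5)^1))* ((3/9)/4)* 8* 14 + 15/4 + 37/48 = -2384111/1200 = -1986.76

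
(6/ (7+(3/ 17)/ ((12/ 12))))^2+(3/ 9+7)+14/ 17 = 1680587/ 189771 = 8.86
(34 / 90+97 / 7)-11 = 3.23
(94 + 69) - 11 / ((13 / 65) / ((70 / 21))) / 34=157.61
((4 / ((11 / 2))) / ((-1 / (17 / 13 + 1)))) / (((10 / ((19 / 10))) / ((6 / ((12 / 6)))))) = -684 / 715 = -0.96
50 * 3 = 150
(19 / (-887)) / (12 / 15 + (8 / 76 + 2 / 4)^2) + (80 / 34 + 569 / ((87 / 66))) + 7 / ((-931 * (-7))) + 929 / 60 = 4402714948607389 / 9795257179260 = 449.47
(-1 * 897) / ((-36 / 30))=747.50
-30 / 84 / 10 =-1 / 28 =-0.04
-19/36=-0.53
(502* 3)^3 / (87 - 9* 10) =-1138554072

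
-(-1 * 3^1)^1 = 3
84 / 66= 1.27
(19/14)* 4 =38/7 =5.43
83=83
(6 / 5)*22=132 / 5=26.40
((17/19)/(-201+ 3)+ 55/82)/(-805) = -51379/62082405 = -0.00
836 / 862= 0.97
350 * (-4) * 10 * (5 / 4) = -17500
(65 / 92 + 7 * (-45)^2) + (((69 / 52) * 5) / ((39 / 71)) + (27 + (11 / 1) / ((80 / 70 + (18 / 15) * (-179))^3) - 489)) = 22310438823200495977 / 1625439925541224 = 13725.78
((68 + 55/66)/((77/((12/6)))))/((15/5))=59/99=0.60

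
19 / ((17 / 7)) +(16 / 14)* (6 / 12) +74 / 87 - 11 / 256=9.20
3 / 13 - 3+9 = 6.23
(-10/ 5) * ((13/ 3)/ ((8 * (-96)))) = 13/ 1152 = 0.01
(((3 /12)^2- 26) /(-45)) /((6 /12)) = 83 /72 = 1.15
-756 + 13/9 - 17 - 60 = -7484/9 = -831.56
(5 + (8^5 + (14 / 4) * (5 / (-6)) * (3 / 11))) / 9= 480659 / 132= 3641.36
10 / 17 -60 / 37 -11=-7569 / 629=-12.03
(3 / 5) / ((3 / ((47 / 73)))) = 47 / 365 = 0.13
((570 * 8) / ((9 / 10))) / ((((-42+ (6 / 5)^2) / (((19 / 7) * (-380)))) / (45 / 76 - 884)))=-1211858950000 / 10647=-113821635.20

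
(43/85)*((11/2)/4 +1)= 817/680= 1.20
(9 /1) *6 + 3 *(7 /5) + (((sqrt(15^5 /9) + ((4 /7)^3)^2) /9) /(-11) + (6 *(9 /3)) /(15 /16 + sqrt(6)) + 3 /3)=-25 *sqrt(15) /33 + 1536 *sqrt(6) /437 + 1422726054392 /25449243435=61.58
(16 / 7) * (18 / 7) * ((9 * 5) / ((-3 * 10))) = -432 / 49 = -8.82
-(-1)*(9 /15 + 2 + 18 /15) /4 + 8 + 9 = 359 /20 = 17.95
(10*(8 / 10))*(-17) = -136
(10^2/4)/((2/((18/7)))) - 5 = 190/7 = 27.14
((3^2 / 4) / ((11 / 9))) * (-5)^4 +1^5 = 50669 / 44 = 1151.57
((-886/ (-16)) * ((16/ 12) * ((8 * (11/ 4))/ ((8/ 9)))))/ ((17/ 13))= 190047/ 136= 1397.40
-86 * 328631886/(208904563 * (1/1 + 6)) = -28262342196/1462331941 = -19.33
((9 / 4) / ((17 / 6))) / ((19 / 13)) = 0.54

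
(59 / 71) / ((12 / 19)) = 1121 / 852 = 1.32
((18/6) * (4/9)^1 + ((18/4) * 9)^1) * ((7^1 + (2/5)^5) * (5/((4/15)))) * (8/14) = 5498657/1750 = 3142.09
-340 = -340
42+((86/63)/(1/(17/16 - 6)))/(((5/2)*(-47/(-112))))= 75242/2115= 35.58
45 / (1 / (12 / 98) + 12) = 270 / 121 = 2.23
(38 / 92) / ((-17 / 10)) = -95 / 391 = -0.24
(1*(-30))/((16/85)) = -159.38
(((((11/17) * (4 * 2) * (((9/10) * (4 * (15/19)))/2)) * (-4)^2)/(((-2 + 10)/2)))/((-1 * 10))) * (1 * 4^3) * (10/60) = -50688/1615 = -31.39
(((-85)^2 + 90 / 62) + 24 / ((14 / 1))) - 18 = 1564606 / 217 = 7210.17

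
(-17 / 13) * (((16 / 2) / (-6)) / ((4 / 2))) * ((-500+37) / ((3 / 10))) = -157420 / 117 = -1345.47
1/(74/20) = 10/37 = 0.27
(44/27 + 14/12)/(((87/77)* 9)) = 11627/42282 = 0.27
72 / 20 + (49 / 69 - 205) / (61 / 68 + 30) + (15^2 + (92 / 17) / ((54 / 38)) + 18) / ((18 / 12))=53740622668 / 332703855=161.53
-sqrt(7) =-2.65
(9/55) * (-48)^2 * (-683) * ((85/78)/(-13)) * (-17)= -682169472/1859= -366955.07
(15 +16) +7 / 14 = 63 / 2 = 31.50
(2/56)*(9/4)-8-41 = -5479/112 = -48.92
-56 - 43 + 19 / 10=-971 / 10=-97.10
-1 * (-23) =23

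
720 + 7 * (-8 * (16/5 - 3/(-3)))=2424/5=484.80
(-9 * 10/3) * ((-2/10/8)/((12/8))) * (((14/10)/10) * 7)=49/100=0.49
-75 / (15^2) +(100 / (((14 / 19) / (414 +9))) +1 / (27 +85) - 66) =19266515 / 336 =57340.82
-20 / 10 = -2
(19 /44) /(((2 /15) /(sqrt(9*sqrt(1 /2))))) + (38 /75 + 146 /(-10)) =-1057 /75 + 855*2^(3 /4) /176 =-5.92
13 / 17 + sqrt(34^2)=34.76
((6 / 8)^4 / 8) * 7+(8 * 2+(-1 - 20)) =-9673 / 2048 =-4.72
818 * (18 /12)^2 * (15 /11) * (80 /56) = 276075 /77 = 3585.39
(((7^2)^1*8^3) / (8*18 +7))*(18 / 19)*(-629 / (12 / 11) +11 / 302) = -39314263296 / 433219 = -90749.17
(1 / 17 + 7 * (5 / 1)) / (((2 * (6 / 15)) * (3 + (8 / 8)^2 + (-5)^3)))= -745 / 2057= -0.36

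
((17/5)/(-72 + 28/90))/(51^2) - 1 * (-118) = 118.00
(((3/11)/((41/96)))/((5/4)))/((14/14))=1152/2255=0.51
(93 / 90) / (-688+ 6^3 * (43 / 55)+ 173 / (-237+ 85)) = -25916 / 13048257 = -0.00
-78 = -78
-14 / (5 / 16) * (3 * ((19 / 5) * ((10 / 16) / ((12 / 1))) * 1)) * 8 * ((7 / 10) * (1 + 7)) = -29792 / 25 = -1191.68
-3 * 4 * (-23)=276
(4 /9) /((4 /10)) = 10 /9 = 1.11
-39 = -39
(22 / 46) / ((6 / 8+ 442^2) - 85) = 0.00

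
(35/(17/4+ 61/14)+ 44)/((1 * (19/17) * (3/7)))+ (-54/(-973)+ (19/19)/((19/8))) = 1347646238/13366101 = 100.83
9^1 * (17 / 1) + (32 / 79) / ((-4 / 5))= 12047 / 79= 152.49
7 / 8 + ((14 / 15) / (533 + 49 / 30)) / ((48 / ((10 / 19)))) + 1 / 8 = 1828481 / 1828446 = 1.00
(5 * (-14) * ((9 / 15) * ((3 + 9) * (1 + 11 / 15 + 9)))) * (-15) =81144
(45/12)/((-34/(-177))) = 2655/136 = 19.52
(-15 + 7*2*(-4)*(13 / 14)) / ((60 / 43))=-2881 / 60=-48.02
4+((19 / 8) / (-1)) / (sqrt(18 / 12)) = 4 - 19*sqrt(6) / 24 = 2.06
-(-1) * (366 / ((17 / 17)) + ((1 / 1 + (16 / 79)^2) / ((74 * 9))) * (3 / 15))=7606412477 / 20782530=366.00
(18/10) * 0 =0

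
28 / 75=0.37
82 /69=1.19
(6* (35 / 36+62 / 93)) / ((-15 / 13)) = -767 / 90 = -8.52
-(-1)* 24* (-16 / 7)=-384 / 7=-54.86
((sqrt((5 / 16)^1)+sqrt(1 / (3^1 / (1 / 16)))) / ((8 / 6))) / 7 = 0.08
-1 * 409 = -409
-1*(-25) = 25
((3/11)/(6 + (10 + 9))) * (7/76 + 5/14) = 717/146300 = 0.00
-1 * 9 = -9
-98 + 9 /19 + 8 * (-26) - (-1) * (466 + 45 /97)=160.94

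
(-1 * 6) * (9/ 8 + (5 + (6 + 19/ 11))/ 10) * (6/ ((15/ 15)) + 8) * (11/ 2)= -4431/ 4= -1107.75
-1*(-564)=564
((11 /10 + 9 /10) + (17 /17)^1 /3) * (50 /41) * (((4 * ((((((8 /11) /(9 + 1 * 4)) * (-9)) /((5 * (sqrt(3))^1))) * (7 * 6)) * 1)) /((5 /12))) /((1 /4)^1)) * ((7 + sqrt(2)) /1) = 903168 * sqrt(3) * (-7 - sqrt(2)) /5863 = -2245.03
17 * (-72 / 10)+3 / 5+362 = 1201 / 5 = 240.20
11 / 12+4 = 59 / 12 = 4.92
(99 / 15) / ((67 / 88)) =2904 / 335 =8.67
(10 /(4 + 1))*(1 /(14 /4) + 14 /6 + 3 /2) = 173 /21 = 8.24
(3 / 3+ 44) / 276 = 15 / 92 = 0.16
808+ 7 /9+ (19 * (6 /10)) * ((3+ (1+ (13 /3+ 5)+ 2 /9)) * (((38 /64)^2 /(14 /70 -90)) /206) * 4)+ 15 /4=86576088611 /106553088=812.52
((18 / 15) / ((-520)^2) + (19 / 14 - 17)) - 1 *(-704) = 3257306021 / 4732000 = 688.36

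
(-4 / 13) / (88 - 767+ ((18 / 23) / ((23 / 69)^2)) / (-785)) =72220 / 159373591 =0.00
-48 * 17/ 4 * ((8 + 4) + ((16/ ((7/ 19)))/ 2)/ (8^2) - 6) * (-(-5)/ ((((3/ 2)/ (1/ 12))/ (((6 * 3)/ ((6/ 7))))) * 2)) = -30175/ 8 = -3771.88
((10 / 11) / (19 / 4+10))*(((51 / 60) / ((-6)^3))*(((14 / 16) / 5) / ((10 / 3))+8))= -54757 / 28036800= -0.00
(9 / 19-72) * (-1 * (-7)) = -9513 / 19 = -500.68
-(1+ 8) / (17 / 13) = -117 / 17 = -6.88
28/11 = 2.55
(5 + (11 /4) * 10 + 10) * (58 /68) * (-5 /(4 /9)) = -407.81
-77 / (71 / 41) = -44.46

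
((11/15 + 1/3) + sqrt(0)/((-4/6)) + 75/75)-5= -44/15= -2.93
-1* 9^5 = -59049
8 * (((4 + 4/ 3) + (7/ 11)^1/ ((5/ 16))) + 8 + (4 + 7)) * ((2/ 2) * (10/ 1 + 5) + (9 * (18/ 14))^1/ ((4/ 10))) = 713564/ 77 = 9267.06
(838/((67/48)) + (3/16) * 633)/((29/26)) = 10020621/15544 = 644.66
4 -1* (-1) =5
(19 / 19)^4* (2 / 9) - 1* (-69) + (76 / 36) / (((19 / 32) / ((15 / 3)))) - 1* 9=78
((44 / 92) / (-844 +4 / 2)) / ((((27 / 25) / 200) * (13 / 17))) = -467500 / 3398733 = -0.14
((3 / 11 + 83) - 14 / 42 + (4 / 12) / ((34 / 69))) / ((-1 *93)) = -93817 / 104346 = -0.90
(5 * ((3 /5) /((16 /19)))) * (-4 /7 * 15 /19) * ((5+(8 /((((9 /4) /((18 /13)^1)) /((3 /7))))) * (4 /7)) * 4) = -177885 /4459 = -39.89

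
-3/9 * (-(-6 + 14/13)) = -64/39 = -1.64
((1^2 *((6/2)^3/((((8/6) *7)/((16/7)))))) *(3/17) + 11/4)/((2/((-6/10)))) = -1.18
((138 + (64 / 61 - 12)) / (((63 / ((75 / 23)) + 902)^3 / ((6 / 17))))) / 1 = 23437500 / 408760183402699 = 0.00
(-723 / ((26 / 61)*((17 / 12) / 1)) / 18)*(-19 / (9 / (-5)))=-1396595 / 1989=-702.16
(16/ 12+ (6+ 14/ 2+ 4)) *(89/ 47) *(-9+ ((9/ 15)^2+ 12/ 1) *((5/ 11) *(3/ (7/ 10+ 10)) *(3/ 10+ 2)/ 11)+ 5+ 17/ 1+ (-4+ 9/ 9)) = 59511719/ 165957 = 358.60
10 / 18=5 / 9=0.56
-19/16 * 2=-19/8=-2.38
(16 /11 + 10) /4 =63 /22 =2.86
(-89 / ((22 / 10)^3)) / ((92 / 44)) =-11125 / 2783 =-4.00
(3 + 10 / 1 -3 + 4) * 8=112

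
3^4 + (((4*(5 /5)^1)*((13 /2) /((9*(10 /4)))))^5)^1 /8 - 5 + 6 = 15178831754 /184528125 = 82.26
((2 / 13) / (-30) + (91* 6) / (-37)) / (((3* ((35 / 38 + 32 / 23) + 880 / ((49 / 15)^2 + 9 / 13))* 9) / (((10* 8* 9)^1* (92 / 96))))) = -71162681445932 / 15044465462013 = -4.73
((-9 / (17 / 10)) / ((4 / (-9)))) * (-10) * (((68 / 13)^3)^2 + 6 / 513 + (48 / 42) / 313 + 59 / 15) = -2440355.98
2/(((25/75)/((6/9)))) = 4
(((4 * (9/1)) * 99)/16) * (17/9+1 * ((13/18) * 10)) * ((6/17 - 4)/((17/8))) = -1006632/289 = -3483.16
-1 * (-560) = 560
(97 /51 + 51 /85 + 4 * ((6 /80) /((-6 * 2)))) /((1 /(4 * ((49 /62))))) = 7987 /1020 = 7.83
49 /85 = 0.58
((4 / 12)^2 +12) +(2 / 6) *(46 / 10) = 614 / 45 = 13.64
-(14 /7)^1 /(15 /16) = -32 /15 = -2.13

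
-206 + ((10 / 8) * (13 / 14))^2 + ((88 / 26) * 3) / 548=-1142926283 / 5585216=-204.63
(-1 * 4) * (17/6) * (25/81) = -3.50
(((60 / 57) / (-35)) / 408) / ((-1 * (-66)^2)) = 1 / 59093496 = 0.00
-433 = -433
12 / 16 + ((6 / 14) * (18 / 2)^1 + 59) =1781 / 28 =63.61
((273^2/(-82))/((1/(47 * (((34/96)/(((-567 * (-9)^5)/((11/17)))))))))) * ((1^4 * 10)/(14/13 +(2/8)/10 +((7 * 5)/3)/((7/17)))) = -4229225/42575864274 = -0.00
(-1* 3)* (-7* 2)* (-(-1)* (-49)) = -2058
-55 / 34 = -1.62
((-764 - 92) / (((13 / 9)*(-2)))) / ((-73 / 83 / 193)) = -61705188 / 949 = -65021.27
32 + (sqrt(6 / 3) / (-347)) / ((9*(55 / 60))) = 32 - 4*sqrt(2) / 11451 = 32.00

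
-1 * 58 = -58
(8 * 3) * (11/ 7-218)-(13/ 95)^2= -328150183/ 63175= -5194.30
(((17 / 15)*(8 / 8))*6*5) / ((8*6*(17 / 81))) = 27 / 8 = 3.38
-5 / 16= -0.31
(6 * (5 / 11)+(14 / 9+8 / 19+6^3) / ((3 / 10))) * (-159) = -115961.24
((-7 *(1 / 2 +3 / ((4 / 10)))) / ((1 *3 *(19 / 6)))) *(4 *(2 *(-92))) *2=164864 / 19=8677.05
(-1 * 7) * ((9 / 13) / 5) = -63 / 65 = -0.97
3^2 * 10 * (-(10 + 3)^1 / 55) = -234 / 11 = -21.27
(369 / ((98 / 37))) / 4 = 13653 / 392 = 34.83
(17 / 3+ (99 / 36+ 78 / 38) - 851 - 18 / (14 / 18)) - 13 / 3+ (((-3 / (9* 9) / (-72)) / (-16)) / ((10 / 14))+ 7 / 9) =-867.23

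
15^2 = 225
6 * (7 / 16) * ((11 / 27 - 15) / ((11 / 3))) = -1379 / 132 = -10.45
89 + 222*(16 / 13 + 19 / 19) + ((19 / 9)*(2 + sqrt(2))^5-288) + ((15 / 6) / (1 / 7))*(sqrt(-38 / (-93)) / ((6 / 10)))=175*sqrt(3534) / 558 + 3116*sqrt(2) / 9 + 91963 / 117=1294.28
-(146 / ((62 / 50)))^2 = -13322500 / 961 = -13863.16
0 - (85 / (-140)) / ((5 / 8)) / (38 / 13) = 221 / 665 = 0.33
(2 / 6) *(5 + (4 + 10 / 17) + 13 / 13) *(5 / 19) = 300 / 323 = 0.93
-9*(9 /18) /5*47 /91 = -423 /910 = -0.46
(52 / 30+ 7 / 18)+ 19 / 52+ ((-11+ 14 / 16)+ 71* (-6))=-2029423 / 4680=-433.64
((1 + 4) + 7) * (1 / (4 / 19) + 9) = 165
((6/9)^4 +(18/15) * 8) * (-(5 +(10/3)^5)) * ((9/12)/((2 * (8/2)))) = -2510132/6561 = -382.58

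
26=26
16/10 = 8/5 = 1.60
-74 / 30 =-37 / 15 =-2.47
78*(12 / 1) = 936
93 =93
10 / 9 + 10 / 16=125 / 72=1.74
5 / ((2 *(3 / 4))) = 10 / 3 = 3.33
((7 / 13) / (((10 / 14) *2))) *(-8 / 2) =-98 / 65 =-1.51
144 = 144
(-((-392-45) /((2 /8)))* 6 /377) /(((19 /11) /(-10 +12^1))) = 12144 /377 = 32.21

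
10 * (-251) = -2510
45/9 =5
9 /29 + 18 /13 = 639 /377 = 1.69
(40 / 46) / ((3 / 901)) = 18020 / 69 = 261.16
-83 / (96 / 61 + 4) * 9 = -45567 / 340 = -134.02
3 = 3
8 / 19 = 0.42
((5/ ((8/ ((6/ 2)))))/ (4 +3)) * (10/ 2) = 75/ 56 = 1.34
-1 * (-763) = 763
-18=-18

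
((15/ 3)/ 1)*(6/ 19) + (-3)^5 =-4587/ 19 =-241.42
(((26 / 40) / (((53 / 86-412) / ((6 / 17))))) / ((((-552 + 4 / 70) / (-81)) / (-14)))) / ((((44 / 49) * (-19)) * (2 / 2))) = -2787561 / 41509457396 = -0.00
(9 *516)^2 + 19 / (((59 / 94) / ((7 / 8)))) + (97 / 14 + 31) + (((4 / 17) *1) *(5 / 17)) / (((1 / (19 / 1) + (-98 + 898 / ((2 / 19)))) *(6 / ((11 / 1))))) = 1237352044314532423 / 57373000188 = 21566800.42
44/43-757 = -32507/43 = -755.98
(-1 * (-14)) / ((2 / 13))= 91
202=202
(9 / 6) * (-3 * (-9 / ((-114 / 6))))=-81 / 38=-2.13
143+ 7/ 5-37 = 537/ 5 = 107.40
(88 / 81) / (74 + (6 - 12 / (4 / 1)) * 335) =88 / 87399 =0.00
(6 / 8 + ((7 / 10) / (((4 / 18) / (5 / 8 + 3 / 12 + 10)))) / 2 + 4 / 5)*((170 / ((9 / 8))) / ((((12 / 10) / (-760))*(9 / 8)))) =-386114200 / 243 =-1588947.33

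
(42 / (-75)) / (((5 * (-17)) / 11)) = 154 / 2125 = 0.07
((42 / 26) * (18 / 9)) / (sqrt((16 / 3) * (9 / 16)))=14 * sqrt(3) / 13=1.87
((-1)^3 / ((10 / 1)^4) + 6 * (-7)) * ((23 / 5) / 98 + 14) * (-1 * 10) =2890866883 / 490000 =5899.73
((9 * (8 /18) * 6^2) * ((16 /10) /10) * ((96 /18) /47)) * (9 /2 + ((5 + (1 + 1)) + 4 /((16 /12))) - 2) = 1536 /47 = 32.68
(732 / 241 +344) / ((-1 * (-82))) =41818 / 9881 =4.23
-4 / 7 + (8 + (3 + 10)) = 143 / 7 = 20.43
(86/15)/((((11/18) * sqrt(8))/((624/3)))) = 26832 * sqrt(2)/55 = 689.93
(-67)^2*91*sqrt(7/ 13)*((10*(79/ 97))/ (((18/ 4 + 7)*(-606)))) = -24824170*sqrt(91)/ 675993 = -350.31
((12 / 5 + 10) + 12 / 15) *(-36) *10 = -4752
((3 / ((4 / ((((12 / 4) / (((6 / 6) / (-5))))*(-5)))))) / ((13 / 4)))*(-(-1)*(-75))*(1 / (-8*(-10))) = -3375 / 208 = -16.23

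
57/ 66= 19/ 22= 0.86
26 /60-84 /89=-1363 /2670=-0.51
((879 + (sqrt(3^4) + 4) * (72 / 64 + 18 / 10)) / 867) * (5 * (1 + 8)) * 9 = 990387 / 2312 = 428.37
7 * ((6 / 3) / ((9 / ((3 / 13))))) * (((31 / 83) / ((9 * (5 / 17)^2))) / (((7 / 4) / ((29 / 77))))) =2078488 / 56081025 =0.04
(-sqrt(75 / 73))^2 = 75 / 73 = 1.03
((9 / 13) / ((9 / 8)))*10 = 80 / 13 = 6.15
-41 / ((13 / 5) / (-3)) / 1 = 615 / 13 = 47.31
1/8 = 0.12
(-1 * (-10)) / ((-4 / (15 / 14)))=-75 / 28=-2.68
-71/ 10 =-7.10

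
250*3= 750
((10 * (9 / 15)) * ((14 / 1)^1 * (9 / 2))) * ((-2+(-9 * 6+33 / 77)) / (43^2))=-21006 / 1849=-11.36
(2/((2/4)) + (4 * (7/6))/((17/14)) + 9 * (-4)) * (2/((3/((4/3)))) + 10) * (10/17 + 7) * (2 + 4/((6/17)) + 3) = -296513896/7803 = -37999.99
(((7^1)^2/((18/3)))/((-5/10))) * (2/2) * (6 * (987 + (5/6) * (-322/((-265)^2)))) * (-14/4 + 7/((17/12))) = -99850588684/716295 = -139398.70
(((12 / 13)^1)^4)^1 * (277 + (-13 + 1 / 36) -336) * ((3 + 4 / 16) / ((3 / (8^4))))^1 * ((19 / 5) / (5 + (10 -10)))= -9678815232 / 54925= -176218.76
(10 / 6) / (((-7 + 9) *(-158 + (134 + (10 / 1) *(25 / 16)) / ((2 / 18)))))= 20 / 28527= 0.00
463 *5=2315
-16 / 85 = -0.19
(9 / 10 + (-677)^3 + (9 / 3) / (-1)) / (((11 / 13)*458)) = -40337535563 / 50380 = -800665.65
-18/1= -18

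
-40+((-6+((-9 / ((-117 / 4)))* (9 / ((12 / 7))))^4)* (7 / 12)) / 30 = -27407773 / 685464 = -39.98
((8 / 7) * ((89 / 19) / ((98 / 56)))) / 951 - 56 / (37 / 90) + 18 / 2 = -4167382991 / 32759097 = -127.21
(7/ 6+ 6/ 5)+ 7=281/ 30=9.37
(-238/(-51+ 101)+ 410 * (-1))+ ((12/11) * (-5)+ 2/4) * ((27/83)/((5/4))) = -9496327/22825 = -416.05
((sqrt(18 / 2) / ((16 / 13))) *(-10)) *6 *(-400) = 58500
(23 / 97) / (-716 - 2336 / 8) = -23 / 97776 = -0.00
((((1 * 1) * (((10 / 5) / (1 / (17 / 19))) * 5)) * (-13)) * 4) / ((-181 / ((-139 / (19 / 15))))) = -18431400 / 65341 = -282.08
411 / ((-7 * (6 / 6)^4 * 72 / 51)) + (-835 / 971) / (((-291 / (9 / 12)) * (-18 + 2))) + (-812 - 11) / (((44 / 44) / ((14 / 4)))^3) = -1490680324437 / 42195776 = -35327.71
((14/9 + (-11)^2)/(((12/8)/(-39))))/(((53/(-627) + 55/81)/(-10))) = 134858295/2516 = 53600.28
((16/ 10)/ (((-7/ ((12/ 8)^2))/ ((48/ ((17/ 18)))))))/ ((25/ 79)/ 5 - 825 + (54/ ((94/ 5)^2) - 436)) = 0.02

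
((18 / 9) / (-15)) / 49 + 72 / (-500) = -2696 / 18375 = -0.15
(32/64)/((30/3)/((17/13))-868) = -17/29252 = -0.00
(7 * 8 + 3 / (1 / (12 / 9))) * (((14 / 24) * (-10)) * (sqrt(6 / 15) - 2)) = 700 - 70 * sqrt(10) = 478.64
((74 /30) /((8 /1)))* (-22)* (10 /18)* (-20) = 75.37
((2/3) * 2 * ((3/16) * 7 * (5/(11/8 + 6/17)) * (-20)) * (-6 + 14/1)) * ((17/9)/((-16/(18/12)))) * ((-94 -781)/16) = -8850625/1128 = -7846.30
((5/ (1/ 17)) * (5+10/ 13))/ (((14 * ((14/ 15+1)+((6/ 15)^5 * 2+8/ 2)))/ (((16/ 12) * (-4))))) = -159375000/ 5079347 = -31.38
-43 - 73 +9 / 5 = -571 / 5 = -114.20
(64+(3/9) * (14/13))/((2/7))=225.26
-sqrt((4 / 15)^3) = -8 *sqrt(15) / 225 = -0.14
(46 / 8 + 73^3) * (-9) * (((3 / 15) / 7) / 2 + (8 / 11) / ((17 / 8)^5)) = -475722792235233 / 4373159560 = -108782.40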